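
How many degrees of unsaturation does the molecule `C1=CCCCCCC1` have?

2

Molecular formula from the SMILES: C8H14.
DoU = (2C + 2 + N − H − X)/2 = (2·8 + 2 + 0 − 14 − 0)/2 = 4/2 = 2.
(Structurally: 1 ring(s) + 1 π bond(s) = 2.)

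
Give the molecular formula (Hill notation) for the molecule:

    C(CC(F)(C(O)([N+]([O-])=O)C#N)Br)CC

Heavy atoms from the SMILES: 1 Br, 7 C, 1 F, 2 N, 3 O.
Implicit hydrogens by atom environment:
  3 × C: 2 H each → 6
  3 × C: no H
  1 × Br: no H
  1 × C: 3 H
  1 × F: no H
  1 × N: no H
  1 × N (charge +1): no H
  1 × O: 1 H
  1 × O: no H
  1 × O (charge -1): no H
  Total hydrogens = 10.
Molecular formula: C7H10BrFN2O3

C7H10BrFN2O3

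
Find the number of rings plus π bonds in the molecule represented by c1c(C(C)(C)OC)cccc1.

4

Molecular formula from the SMILES: C10H14O.
DoU = (2C + 2 + N − H − X)/2 = (2·10 + 2 + 0 − 14 − 0)/2 = 8/2 = 4.
(Structurally: 1 ring(s) + 3 π bond(s) = 4.)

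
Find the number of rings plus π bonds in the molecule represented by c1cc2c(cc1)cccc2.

Molecular formula from the SMILES: C10H8.
DoU = (2C + 2 + N − H − X)/2 = (2·10 + 2 + 0 − 8 − 0)/2 = 14/2 = 7.
(Structurally: 2 ring(s) + 5 π bond(s) = 7.)

7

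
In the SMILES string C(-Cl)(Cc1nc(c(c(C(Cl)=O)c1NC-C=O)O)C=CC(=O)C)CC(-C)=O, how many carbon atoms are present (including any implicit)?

The symbol for carbon appears 17 times in the SMILES. Lowercase c denotes aromatic carbon and counts toward C.

17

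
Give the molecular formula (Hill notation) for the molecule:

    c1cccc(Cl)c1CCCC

C10H13Cl

Heavy atoms from the SMILES: 10 C, 1 Cl.
Implicit hydrogens by atom environment:
  4 × C (aromatic): 1 H each → 4
  3 × C: 2 H each → 6
  2 × C (aromatic): no H
  1 × C: 3 H
  1 × Cl: no H
  Total hydrogens = 13.
Molecular formula: C10H13Cl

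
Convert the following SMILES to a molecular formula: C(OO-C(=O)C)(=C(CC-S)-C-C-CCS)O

Heavy atoms from the SMILES: 10 C, 4 O, 2 S.
Implicit hydrogens by atom environment:
  6 × C: 2 H each → 12
  3 × C: no H
  3 × O: no H
  2 × S: 1 H each → 2
  1 × C: 3 H
  1 × O: 1 H
  Total hydrogens = 18.
Molecular formula: C10H18O4S2

C10H18O4S2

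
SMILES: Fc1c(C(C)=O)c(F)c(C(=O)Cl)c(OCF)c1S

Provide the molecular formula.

C10H6ClF3O3S

Heavy atoms from the SMILES: 10 C, 1 Cl, 3 F, 3 O, 1 S.
Implicit hydrogens by atom environment:
  6 × C (aromatic): no H
  3 × F: no H
  3 × O: no H
  2 × C: no H
  1 × C: 3 H
  1 × C: 2 H
  1 × Cl: no H
  1 × S: 1 H
  Total hydrogens = 6.
Molecular formula: C10H6ClF3O3S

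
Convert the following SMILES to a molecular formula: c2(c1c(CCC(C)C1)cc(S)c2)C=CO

Heavy atoms from the SMILES: 13 C, 1 O, 1 S.
Implicit hydrogens by atom environment:
  4 × C (aromatic): no H
  3 × C: 2 H each → 6
  3 × C: 1 H each → 3
  2 × C (aromatic): 1 H each → 2
  1 × C: 3 H
  1 × O: 1 H
  1 × S: 1 H
  Total hydrogens = 16.
Molecular formula: C13H16OS

C13H16OS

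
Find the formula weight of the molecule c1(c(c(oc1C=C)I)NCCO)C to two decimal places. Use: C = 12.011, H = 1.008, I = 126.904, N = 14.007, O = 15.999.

293.10

Molecular formula: C9H12INO2.
M = 9×12.011 + 12×1.008 + 1×126.904 + 1×14.007 + 2×15.999 = 293.10 g/mol.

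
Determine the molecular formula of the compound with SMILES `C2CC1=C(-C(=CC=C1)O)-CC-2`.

C10H12O

Heavy atoms from the SMILES: 10 C, 1 O.
Implicit hydrogens by atom environment:
  4 × C: 2 H each → 8
  3 × C (aromatic): 1 H each → 3
  3 × C (aromatic): no H
  1 × O: 1 H
  Total hydrogens = 12.
Molecular formula: C10H12O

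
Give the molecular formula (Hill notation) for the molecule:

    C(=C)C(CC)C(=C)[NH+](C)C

C9H18N+

Heavy atoms from the SMILES: 9 C, 1 N.
Implicit hydrogens by atom environment:
  3 × C: 3 H each → 9
  3 × C: 2 H each → 6
  2 × C: 1 H each → 2
  1 × C: no H
  1 × N (charge +1): 1 H
  Total hydrogens = 18.
Net charge +1.
Molecular formula: C9H18N+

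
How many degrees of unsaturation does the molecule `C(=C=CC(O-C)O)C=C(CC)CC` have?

3

Molecular formula from the SMILES: C11H18O2.
DoU = (2C + 2 + N − H − X)/2 = (2·11 + 2 + 0 − 18 − 0)/2 = 6/2 = 3.
(Structurally: 0 ring(s) + 3 π bond(s) = 3.)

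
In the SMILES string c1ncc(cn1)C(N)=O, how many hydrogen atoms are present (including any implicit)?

5

Hydrogens are implicit in SMILES; fill each atom to its normal valence:
  3 × C (aromatic): 1 H each → 3
  2 × N (aromatic): no H
  1 × C (aromatic): no H
  1 × C: no H
  1 × N: 2 H
  1 × O: no H
  Total hydrogens = 5.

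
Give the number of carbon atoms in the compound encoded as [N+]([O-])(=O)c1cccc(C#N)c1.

7

The symbol for carbon appears 7 times in the SMILES. Lowercase c denotes aromatic carbon and counts toward C.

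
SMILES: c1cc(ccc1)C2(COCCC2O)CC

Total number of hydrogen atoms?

Hydrogens are implicit in SMILES; fill each atom to its normal valence:
  5 × C (aromatic): 1 H each → 5
  4 × C: 2 H each → 8
  1 × C: 3 H
  1 × C: 1 H
  1 × C: no H
  1 × C (aromatic): no H
  1 × O: 1 H
  1 × O: no H
  Total hydrogens = 18.

18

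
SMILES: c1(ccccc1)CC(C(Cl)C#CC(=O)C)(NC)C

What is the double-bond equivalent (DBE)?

Molecular formula from the SMILES: C15H18ClNO.
DoU = (2C + 2 + N − H − X)/2 = (2·15 + 2 + 1 − 18 − 1)/2 = 14/2 = 7.
(Structurally: 1 ring(s) + 6 π bond(s) = 7.)

7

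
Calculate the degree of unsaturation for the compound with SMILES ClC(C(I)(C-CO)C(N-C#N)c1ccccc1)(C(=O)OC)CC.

7

Molecular formula from the SMILES: C16H20ClIN2O3.
DoU = (2C + 2 + N − H − X)/2 = (2·16 + 2 + 2 − 20 − 2)/2 = 14/2 = 7.
(Structurally: 1 ring(s) + 6 π bond(s) = 7.)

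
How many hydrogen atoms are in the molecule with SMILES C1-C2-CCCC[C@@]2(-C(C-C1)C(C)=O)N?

21

Hydrogens are implicit in SMILES; fill each atom to its normal valence:
  7 × C: 2 H each → 14
  2 × C: 1 H each → 2
  2 × C: no H
  1 × C: 3 H
  1 × N: 2 H
  1 × O: no H
  Total hydrogens = 21.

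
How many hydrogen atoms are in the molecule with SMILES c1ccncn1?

Hydrogens are implicit in SMILES; fill each atom to its normal valence:
  4 × C (aromatic): 1 H each → 4
  2 × N (aromatic): no H
  Total hydrogens = 4.

4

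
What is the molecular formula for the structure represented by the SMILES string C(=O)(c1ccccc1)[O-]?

Heavy atoms from the SMILES: 7 C, 2 O.
Implicit hydrogens by atom environment:
  5 × C (aromatic): 1 H each → 5
  1 × C (aromatic): no H
  1 × C: no H
  1 × O: no H
  1 × O (charge -1): no H
  Total hydrogens = 5.
Net charge -1.
Molecular formula: C7H5O2-

C7H5O2-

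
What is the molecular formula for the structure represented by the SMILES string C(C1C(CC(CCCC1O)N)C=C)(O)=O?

Heavy atoms from the SMILES: 11 C, 1 N, 3 O.
Implicit hydrogens by atom environment:
  5 × C: 2 H each → 10
  5 × C: 1 H each → 5
  2 × O: 1 H each → 2
  1 × C: no H
  1 × N: 2 H
  1 × O: no H
  Total hydrogens = 19.
Molecular formula: C11H19NO3

C11H19NO3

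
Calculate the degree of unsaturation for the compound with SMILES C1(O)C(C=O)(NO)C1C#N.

4

Molecular formula from the SMILES: C5H6N2O3.
DoU = (2C + 2 + N − H − X)/2 = (2·5 + 2 + 2 − 6 − 0)/2 = 8/2 = 4.
(Structurally: 1 ring(s) + 3 π bond(s) = 4.)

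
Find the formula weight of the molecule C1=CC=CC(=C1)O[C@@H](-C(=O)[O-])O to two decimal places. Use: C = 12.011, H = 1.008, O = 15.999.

Molecular formula: C8H7O4-.
M = 8×12.011 + 7×1.008 + 4×15.999 = 167.14 g/mol.

167.14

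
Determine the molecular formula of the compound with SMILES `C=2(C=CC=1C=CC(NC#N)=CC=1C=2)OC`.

Heavy atoms from the SMILES: 12 C, 2 N, 1 O.
Implicit hydrogens by atom environment:
  6 × C (aromatic): 1 H each → 6
  4 × C (aromatic): no H
  1 × C: 3 H
  1 × C: no H
  1 × N: 1 H
  1 × N: no H
  1 × O: no H
  Total hydrogens = 10.
Molecular formula: C12H10N2O

C12H10N2O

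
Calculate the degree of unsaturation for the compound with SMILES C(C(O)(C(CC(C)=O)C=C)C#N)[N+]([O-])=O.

5

Molecular formula from the SMILES: C9H12N2O4.
DoU = (2C + 2 + N − H − X)/2 = (2·9 + 2 + 2 − 12 − 0)/2 = 10/2 = 5.
(Structurally: 0 ring(s) + 5 π bond(s) = 5.)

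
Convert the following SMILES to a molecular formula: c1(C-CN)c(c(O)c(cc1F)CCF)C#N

C11H12F2N2O

Heavy atoms from the SMILES: 11 C, 2 F, 2 N, 1 O.
Implicit hydrogens by atom environment:
  5 × C (aromatic): no H
  4 × C: 2 H each → 8
  2 × F: no H
  1 × C (aromatic): 1 H
  1 × C: no H
  1 × N: 2 H
  1 × N: no H
  1 × O: 1 H
  Total hydrogens = 12.
Molecular formula: C11H12F2N2O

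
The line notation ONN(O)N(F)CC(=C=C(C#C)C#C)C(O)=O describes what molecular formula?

Heavy atoms from the SMILES: 9 C, 1 F, 3 N, 4 O.
Implicit hydrogens by atom environment:
  6 × C: no H
  3 × O: 1 H each → 3
  2 × C: 1 H each → 2
  2 × N: no H
  1 × C: 2 H
  1 × F: no H
  1 × N: 1 H
  1 × O: no H
  Total hydrogens = 8.
Molecular formula: C9H8FN3O4

C9H8FN3O4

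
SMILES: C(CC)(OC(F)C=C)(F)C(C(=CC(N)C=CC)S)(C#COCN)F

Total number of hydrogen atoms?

23

Hydrogens are implicit in SMILES; fill each atom to its normal valence:
  6 × C: 1 H each → 6
  5 × C: no H
  3 × C: 2 H each → 6
  3 × F: no H
  2 × C: 3 H each → 6
  2 × N: 2 H each → 4
  2 × O: no H
  1 × S: 1 H
  Total hydrogens = 23.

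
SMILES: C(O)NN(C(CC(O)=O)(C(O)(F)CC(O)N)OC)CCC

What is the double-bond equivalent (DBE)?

1

Molecular formula from the SMILES: C11H24FN3O6.
DoU = (2C + 2 + N − H − X)/2 = (2·11 + 2 + 3 − 24 − 1)/2 = 2/2 = 1.
(Structurally: 0 ring(s) + 1 π bond(s) = 1.)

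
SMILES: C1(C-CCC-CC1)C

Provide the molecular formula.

C8H16

Heavy atoms from the SMILES: 8 C.
Implicit hydrogens by atom environment:
  6 × C: 2 H each → 12
  1 × C: 3 H
  1 × C: 1 H
  Total hydrogens = 16.
Molecular formula: C8H16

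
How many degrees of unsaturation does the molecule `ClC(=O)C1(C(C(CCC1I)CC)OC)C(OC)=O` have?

3

Molecular formula from the SMILES: C12H18ClIO4.
DoU = (2C + 2 + N − H − X)/2 = (2·12 + 2 + 0 − 18 − 2)/2 = 6/2 = 3.
(Structurally: 1 ring(s) + 2 π bond(s) = 3.)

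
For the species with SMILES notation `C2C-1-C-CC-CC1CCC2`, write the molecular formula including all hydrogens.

Heavy atoms from the SMILES: 10 C.
Implicit hydrogens by atom environment:
  8 × C: 2 H each → 16
  2 × C: 1 H each → 2
  Total hydrogens = 18.
Molecular formula: C10H18

C10H18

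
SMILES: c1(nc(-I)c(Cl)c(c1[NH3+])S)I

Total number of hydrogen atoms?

4

Hydrogens are implicit in SMILES; fill each atom to its normal valence:
  5 × C (aromatic): no H
  2 × I: no H
  1 × Cl: no H
  1 × N (charge +1): 3 H
  1 × N (aromatic): no H
  1 × S: 1 H
  Total hydrogens = 4.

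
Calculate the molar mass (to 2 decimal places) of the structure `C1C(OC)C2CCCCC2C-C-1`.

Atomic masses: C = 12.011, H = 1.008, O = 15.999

Molecular formula: C11H20O.
M = 11×12.011 + 20×1.008 + 1×15.999 = 168.28 g/mol.

168.28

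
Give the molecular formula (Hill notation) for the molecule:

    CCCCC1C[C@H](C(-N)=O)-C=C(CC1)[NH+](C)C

C14H27N2O+

Heavy atoms from the SMILES: 14 C, 2 N, 1 O.
Implicit hydrogens by atom environment:
  6 × C: 2 H each → 12
  3 × C: 3 H each → 9
  3 × C: 1 H each → 3
  2 × C: no H
  1 × N: 2 H
  1 × N (charge +1): 1 H
  1 × O: no H
  Total hydrogens = 27.
Net charge +1.
Molecular formula: C14H27N2O+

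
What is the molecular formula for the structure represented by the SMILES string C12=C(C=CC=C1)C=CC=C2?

C10H8

Heavy atoms from the SMILES: 10 C.
Implicit hydrogens by atom environment:
  8 × C (aromatic): 1 H each → 8
  2 × C (aromatic): no H
  Total hydrogens = 8.
Molecular formula: C10H8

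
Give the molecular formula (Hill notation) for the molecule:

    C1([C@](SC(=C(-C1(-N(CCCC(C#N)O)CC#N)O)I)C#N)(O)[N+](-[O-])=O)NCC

C15H19IN6O5S

Heavy atoms from the SMILES: 15 C, 1 I, 6 N, 5 O, 1 S.
Implicit hydrogens by atom environment:
  7 × C: no H
  5 × C: 2 H each → 10
  4 × N: no H
  3 × O: 1 H each → 3
  2 × C: 1 H each → 2
  1 × C: 3 H
  1 × I: no H
  1 × N: 1 H
  1 × N (charge +1): no H
  1 × O: no H
  1 × O (charge -1): no H
  1 × S: no H
  Total hydrogens = 19.
Molecular formula: C15H19IN6O5S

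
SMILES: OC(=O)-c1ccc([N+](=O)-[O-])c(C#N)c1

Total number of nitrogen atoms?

The symbol for nitrogen appears 2 times in the SMILES.

2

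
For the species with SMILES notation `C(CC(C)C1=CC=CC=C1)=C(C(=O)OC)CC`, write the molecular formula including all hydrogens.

Heavy atoms from the SMILES: 15 C, 2 O.
Implicit hydrogens by atom environment:
  5 × C (aromatic): 1 H each → 5
  3 × C: 3 H each → 9
  2 × C: 2 H each → 4
  2 × C: 1 H each → 2
  2 × C: no H
  2 × O: no H
  1 × C (aromatic): no H
  Total hydrogens = 20.
Molecular formula: C15H20O2

C15H20O2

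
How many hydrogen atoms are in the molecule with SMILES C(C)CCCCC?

Hydrogens are implicit in SMILES; fill each atom to its normal valence:
  5 × C: 2 H each → 10
  2 × C: 3 H each → 6
  Total hydrogens = 16.

16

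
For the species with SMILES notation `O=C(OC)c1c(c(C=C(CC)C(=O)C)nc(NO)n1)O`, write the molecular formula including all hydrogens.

C12H15N3O5

Heavy atoms from the SMILES: 12 C, 3 N, 5 O.
Implicit hydrogens by atom environment:
  4 × C (aromatic): no H
  3 × C: 3 H each → 9
  3 × C: no H
  3 × O: no H
  2 × N (aromatic): no H
  2 × O: 1 H each → 2
  1 × C: 2 H
  1 × C: 1 H
  1 × N: 1 H
  Total hydrogens = 15.
Molecular formula: C12H15N3O5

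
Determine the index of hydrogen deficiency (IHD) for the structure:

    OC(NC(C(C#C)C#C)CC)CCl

Molecular formula from the SMILES: C10H14ClNO.
DoU = (2C + 2 + N − H − X)/2 = (2·10 + 2 + 1 − 14 − 1)/2 = 8/2 = 4.
(Structurally: 0 ring(s) + 4 π bond(s) = 4.)

4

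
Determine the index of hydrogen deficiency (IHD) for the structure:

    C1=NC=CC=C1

Molecular formula from the SMILES: C5H5N.
DoU = (2C + 2 + N − H − X)/2 = (2·5 + 2 + 1 − 5 − 0)/2 = 8/2 = 4.
(Structurally: 1 ring(s) + 3 π bond(s) = 4.)

4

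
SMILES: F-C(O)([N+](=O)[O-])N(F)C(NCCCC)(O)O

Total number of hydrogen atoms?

Hydrogens are implicit in SMILES; fill each atom to its normal valence:
  3 × C: 2 H each → 6
  3 × O: 1 H each → 3
  2 × C: no H
  2 × F: no H
  1 × C: 3 H
  1 × N: 1 H
  1 × N: no H
  1 × N (charge +1): no H
  1 × O: no H
  1 × O (charge -1): no H
  Total hydrogens = 13.

13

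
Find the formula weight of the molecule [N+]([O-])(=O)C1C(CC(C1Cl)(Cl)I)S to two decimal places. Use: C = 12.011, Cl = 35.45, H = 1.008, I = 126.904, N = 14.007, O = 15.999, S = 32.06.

Molecular formula: C5H6Cl2INO2S.
M = 5×12.011 + 2×35.45 + 6×1.008 + 1×126.904 + 1×14.007 + 2×15.999 + 1×32.06 = 341.97 g/mol.

341.97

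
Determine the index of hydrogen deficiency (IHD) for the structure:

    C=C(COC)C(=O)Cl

Molecular formula from the SMILES: C5H7ClO2.
DoU = (2C + 2 + N − H − X)/2 = (2·5 + 2 + 0 − 7 − 1)/2 = 4/2 = 2.
(Structurally: 0 ring(s) + 2 π bond(s) = 2.)

2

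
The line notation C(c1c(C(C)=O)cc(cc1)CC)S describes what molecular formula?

C11H14OS

Heavy atoms from the SMILES: 11 C, 1 O, 1 S.
Implicit hydrogens by atom environment:
  3 × C (aromatic): 1 H each → 3
  3 × C (aromatic): no H
  2 × C: 3 H each → 6
  2 × C: 2 H each → 4
  1 × C: no H
  1 × O: no H
  1 × S: 1 H
  Total hydrogens = 14.
Molecular formula: C11H14OS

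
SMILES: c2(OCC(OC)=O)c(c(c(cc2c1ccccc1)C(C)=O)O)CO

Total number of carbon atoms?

18

The symbol for carbon appears 18 times in the SMILES. Lowercase c denotes aromatic carbon and counts toward C.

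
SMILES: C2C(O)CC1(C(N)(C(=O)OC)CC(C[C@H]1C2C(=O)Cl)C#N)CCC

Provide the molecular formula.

Heavy atoms from the SMILES: 17 C, 1 Cl, 2 N, 4 O.
Implicit hydrogens by atom environment:
  6 × C: 2 H each → 12
  5 × C: no H
  4 × C: 1 H each → 4
  3 × O: no H
  2 × C: 3 H each → 6
  1 × Cl: no H
  1 × N: 2 H
  1 × N: no H
  1 × O: 1 H
  Total hydrogens = 25.
Molecular formula: C17H25ClN2O4

C17H25ClN2O4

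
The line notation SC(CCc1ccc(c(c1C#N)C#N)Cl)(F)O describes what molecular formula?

C11H8ClFN2OS

Heavy atoms from the SMILES: 11 C, 1 Cl, 1 F, 2 N, 1 O, 1 S.
Implicit hydrogens by atom environment:
  4 × C (aromatic): no H
  3 × C: no H
  2 × C: 2 H each → 4
  2 × C (aromatic): 1 H each → 2
  2 × N: no H
  1 × Cl: no H
  1 × F: no H
  1 × O: 1 H
  1 × S: 1 H
  Total hydrogens = 8.
Molecular formula: C11H8ClFN2OS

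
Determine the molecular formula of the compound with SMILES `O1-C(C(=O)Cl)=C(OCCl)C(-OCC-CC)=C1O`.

C10H12Cl2O5

Heavy atoms from the SMILES: 10 C, 2 Cl, 5 O.
Implicit hydrogens by atom environment:
  4 × C: 2 H each → 8
  4 × C (aromatic): no H
  3 × O: no H
  2 × Cl: no H
  1 × C: 3 H
  1 × C: no H
  1 × O: 1 H
  1 × O (aromatic): no H
  Total hydrogens = 12.
Molecular formula: C10H12Cl2O5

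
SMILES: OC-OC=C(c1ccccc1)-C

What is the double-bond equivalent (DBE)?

5

Molecular formula from the SMILES: C10H12O2.
DoU = (2C + 2 + N − H − X)/2 = (2·10 + 2 + 0 − 12 − 0)/2 = 10/2 = 5.
(Structurally: 1 ring(s) + 4 π bond(s) = 5.)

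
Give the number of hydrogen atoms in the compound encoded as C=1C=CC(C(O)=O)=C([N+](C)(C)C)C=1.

14

Hydrogens are implicit in SMILES; fill each atom to its normal valence:
  4 × C (aromatic): 1 H each → 4
  3 × C: 3 H each → 9
  2 × C (aromatic): no H
  1 × C: no H
  1 × N (charge +1): no H
  1 × O: 1 H
  1 × O: no H
  Total hydrogens = 14.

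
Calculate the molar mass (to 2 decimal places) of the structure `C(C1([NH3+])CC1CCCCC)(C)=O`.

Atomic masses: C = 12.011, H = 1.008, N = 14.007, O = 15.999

Molecular formula: C10H20NO+.
M = 10×12.011 + 20×1.008 + 1×14.007 + 1×15.999 = 170.28 g/mol.

170.28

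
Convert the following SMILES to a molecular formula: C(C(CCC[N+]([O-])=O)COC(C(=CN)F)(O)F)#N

Heavy atoms from the SMILES: 9 C, 2 F, 3 N, 4 O.
Implicit hydrogens by atom environment:
  4 × C: 2 H each → 8
  3 × C: no H
  2 × C: 1 H each → 2
  2 × F: no H
  2 × O: no H
  1 × N: 2 H
  1 × N: no H
  1 × N (charge +1): no H
  1 × O: 1 H
  1 × O (charge -1): no H
  Total hydrogens = 13.
Molecular formula: C9H13F2N3O4

C9H13F2N3O4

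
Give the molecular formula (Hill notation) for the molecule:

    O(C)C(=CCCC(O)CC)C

Heavy atoms from the SMILES: 9 C, 2 O.
Implicit hydrogens by atom environment:
  3 × C: 3 H each → 9
  3 × C: 2 H each → 6
  2 × C: 1 H each → 2
  1 × C: no H
  1 × O: 1 H
  1 × O: no H
  Total hydrogens = 18.
Molecular formula: C9H18O2

C9H18O2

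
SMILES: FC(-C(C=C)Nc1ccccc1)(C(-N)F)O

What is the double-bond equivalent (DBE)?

5

Molecular formula from the SMILES: C11H14F2N2O.
DoU = (2C + 2 + N − H − X)/2 = (2·11 + 2 + 2 − 14 − 2)/2 = 10/2 = 5.
(Structurally: 1 ring(s) + 4 π bond(s) = 5.)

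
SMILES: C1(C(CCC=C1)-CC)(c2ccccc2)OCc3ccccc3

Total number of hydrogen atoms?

Hydrogens are implicit in SMILES; fill each atom to its normal valence:
  10 × C (aromatic): 1 H each → 10
  4 × C: 2 H each → 8
  3 × C: 1 H each → 3
  2 × C (aromatic): no H
  1 × C: 3 H
  1 × C: no H
  1 × O: no H
  Total hydrogens = 24.

24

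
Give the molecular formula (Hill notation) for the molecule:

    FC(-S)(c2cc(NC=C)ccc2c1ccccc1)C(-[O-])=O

C16H13FNO2S-

Heavy atoms from the SMILES: 16 C, 1 F, 1 N, 2 O, 1 S.
Implicit hydrogens by atom environment:
  8 × C (aromatic): 1 H each → 8
  4 × C (aromatic): no H
  2 × C: no H
  1 × C: 2 H
  1 × C: 1 H
  1 × F: no H
  1 × N: 1 H
  1 × O: no H
  1 × O (charge -1): no H
  1 × S: 1 H
  Total hydrogens = 13.
Net charge -1.
Molecular formula: C16H13FNO2S-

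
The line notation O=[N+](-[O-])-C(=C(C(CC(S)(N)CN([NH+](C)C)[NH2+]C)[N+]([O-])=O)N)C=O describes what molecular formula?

Heavy atoms from the SMILES: 10 C, 7 N, 5 O, 1 S.
Implicit hydrogens by atom environment:
  3 × C: 3 H each → 9
  3 × C: no H
  3 × O: no H
  2 × C: 2 H each → 4
  2 × C: 1 H each → 2
  2 × N: 2 H each → 4
  2 × N (charge +1): no H
  2 × O (charge -1): no H
  1 × N (charge +1): 2 H
  1 × N (charge +1): 1 H
  1 × N: no H
  1 × S: 1 H
  Total hydrogens = 23.
Net charge +2.
Molecular formula: [C10H23N7O5S]2+

[C10H23N7O5S]2+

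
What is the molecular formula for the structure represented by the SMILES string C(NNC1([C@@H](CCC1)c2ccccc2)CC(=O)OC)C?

Heavy atoms from the SMILES: 16 C, 2 N, 2 O.
Implicit hydrogens by atom environment:
  5 × C: 2 H each → 10
  5 × C (aromatic): 1 H each → 5
  2 × C: 3 H each → 6
  2 × C: no H
  2 × N: 1 H each → 2
  2 × O: no H
  1 × C: 1 H
  1 × C (aromatic): no H
  Total hydrogens = 24.
Molecular formula: C16H24N2O2

C16H24N2O2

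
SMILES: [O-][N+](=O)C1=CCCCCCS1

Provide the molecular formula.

Heavy atoms from the SMILES: 7 C, 1 N, 2 O, 1 S.
Implicit hydrogens by atom environment:
  5 × C: 2 H each → 10
  1 × C: 1 H
  1 × C: no H
  1 × N (charge +1): no H
  1 × O: no H
  1 × O (charge -1): no H
  1 × S: no H
  Total hydrogens = 11.
Molecular formula: C7H11NO2S

C7H11NO2S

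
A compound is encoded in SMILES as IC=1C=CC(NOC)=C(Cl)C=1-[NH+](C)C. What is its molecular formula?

Heavy atoms from the SMILES: 9 C, 1 Cl, 1 I, 2 N, 1 O.
Implicit hydrogens by atom environment:
  4 × C (aromatic): no H
  3 × C: 3 H each → 9
  2 × C (aromatic): 1 H each → 2
  1 × Cl: no H
  1 × I: no H
  1 × N: 1 H
  1 × N (charge +1): 1 H
  1 × O: no H
  Total hydrogens = 13.
Net charge +1.
Molecular formula: C9H13ClIN2O+

C9H13ClIN2O+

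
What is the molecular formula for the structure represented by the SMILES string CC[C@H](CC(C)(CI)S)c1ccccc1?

Heavy atoms from the SMILES: 13 C, 1 I, 1 S.
Implicit hydrogens by atom environment:
  5 × C (aromatic): 1 H each → 5
  3 × C: 2 H each → 6
  2 × C: 3 H each → 6
  1 × C: 1 H
  1 × C: no H
  1 × C (aromatic): no H
  1 × I: no H
  1 × S: 1 H
  Total hydrogens = 19.
Molecular formula: C13H19IS

C13H19IS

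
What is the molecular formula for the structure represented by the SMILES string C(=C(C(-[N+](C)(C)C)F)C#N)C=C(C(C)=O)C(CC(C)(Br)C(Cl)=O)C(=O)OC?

C18H24BrClFN2O4+

Heavy atoms from the SMILES: 1 Br, 18 C, 1 Cl, 1 F, 2 N, 4 O.
Implicit hydrogens by atom environment:
  7 × C: no H
  6 × C: 3 H each → 18
  4 × C: 1 H each → 4
  4 × O: no H
  1 × Br: no H
  1 × C: 2 H
  1 × Cl: no H
  1 × F: no H
  1 × N (charge +1): no H
  1 × N: no H
  Total hydrogens = 24.
Net charge +1.
Molecular formula: C18H24BrClFN2O4+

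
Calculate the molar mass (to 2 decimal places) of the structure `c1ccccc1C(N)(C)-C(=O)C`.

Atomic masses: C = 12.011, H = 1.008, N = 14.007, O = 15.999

163.22

Molecular formula: C10H13NO.
M = 10×12.011 + 13×1.008 + 1×14.007 + 1×15.999 = 163.22 g/mol.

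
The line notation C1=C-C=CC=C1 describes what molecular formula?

Heavy atoms from the SMILES: 6 C.
Implicit hydrogens by atom environment:
  6 × C (aromatic): 1 H each → 6
  Total hydrogens = 6.
Molecular formula: C6H6

C6H6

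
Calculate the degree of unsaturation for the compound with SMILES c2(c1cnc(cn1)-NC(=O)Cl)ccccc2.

9

Molecular formula from the SMILES: C11H8ClN3O.
DoU = (2C + 2 + N − H − X)/2 = (2·11 + 2 + 3 − 8 − 1)/2 = 18/2 = 9.
(Structurally: 2 ring(s) + 7 π bond(s) = 9.)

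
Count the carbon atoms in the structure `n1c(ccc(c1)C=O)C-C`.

8

The symbol for carbon appears 8 times in the SMILES. Lowercase c denotes aromatic carbon and counts toward C.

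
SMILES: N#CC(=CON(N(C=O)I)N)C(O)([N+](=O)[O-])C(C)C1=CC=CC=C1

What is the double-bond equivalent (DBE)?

Molecular formula from the SMILES: C13H14IN5O5.
DoU = (2C + 2 + N − H − X)/2 = (2·13 + 2 + 5 − 14 − 1)/2 = 18/2 = 9.
(Structurally: 1 ring(s) + 8 π bond(s) = 9.)

9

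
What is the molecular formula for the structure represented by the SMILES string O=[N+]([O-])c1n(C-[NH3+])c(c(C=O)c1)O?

C6H8N3O4+

Heavy atoms from the SMILES: 6 C, 3 N, 4 O.
Implicit hydrogens by atom environment:
  3 × C (aromatic): no H
  2 × O: no H
  1 × C: 2 H
  1 × C (aromatic): 1 H
  1 × C: 1 H
  1 × N (charge +1): 3 H
  1 × N (aromatic): no H
  1 × N (charge +1): no H
  1 × O: 1 H
  1 × O (charge -1): no H
  Total hydrogens = 8.
Net charge +1.
Molecular formula: C6H8N3O4+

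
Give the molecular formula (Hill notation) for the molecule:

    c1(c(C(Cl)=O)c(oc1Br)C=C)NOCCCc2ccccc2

Heavy atoms from the SMILES: 1 Br, 16 C, 1 Cl, 1 N, 3 O.
Implicit hydrogens by atom environment:
  5 × C (aromatic): 1 H each → 5
  5 × C (aromatic): no H
  4 × C: 2 H each → 8
  2 × O: no H
  1 × Br: no H
  1 × C: 1 H
  1 × C: no H
  1 × Cl: no H
  1 × N: 1 H
  1 × O (aromatic): no H
  Total hydrogens = 15.
Molecular formula: C16H15BrClNO3

C16H15BrClNO3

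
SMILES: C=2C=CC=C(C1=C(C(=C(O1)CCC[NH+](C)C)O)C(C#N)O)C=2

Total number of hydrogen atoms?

21

Hydrogens are implicit in SMILES; fill each atom to its normal valence:
  5 × C (aromatic): 1 H each → 5
  5 × C (aromatic): no H
  3 × C: 2 H each → 6
  2 × C: 3 H each → 6
  2 × O: 1 H each → 2
  1 × C: 1 H
  1 × C: no H
  1 × N (charge +1): 1 H
  1 × N: no H
  1 × O (aromatic): no H
  Total hydrogens = 21.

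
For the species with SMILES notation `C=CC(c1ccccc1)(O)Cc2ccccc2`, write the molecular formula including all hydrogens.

Heavy atoms from the SMILES: 16 C, 1 O.
Implicit hydrogens by atom environment:
  10 × C (aromatic): 1 H each → 10
  2 × C: 2 H each → 4
  2 × C (aromatic): no H
  1 × C: 1 H
  1 × C: no H
  1 × O: 1 H
  Total hydrogens = 16.
Molecular formula: C16H16O

C16H16O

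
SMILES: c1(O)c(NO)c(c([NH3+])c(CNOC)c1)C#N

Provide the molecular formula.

Heavy atoms from the SMILES: 9 C, 4 N, 3 O.
Implicit hydrogens by atom environment:
  5 × C (aromatic): no H
  2 × N: 1 H each → 2
  2 × O: 1 H each → 2
  1 × C: 3 H
  1 × C: 2 H
  1 × C (aromatic): 1 H
  1 × C: no H
  1 × N (charge +1): 3 H
  1 × N: no H
  1 × O: no H
  Total hydrogens = 13.
Net charge +1.
Molecular formula: C9H13N4O3+

C9H13N4O3+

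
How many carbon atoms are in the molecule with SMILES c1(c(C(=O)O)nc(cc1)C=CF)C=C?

10

The symbol for carbon appears 10 times in the SMILES. Lowercase c denotes aromatic carbon and counts toward C.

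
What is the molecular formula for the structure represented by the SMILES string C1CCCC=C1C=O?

Heavy atoms from the SMILES: 7 C, 1 O.
Implicit hydrogens by atom environment:
  4 × C: 2 H each → 8
  2 × C: 1 H each → 2
  1 × C: no H
  1 × O: no H
  Total hydrogens = 10.
Molecular formula: C7H10O

C7H10O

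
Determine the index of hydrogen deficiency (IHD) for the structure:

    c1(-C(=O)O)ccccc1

Molecular formula from the SMILES: C7H6O2.
DoU = (2C + 2 + N − H − X)/2 = (2·7 + 2 + 0 − 6 − 0)/2 = 10/2 = 5.
(Structurally: 1 ring(s) + 4 π bond(s) = 5.)

5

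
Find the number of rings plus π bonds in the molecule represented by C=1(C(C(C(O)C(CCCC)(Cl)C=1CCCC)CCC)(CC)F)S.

Molecular formula from the SMILES: C19H34ClFOS.
DoU = (2C + 2 + N − H − X)/2 = (2·19 + 2 + 0 − 34 − 2)/2 = 4/2 = 2.
(Structurally: 1 ring(s) + 1 π bond(s) = 2.)

2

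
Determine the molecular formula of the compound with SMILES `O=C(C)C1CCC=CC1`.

C8H12O

Heavy atoms from the SMILES: 8 C, 1 O.
Implicit hydrogens by atom environment:
  3 × C: 2 H each → 6
  3 × C: 1 H each → 3
  1 × C: 3 H
  1 × C: no H
  1 × O: no H
  Total hydrogens = 12.
Molecular formula: C8H12O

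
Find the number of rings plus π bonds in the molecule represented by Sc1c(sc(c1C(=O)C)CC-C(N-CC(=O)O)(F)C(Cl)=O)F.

6

Molecular formula from the SMILES: C12H12ClF2NO4S2.
DoU = (2C + 2 + N − H − X)/2 = (2·12 + 2 + 1 − 12 − 3)/2 = 12/2 = 6.
(Structurally: 1 ring(s) + 5 π bond(s) = 6.)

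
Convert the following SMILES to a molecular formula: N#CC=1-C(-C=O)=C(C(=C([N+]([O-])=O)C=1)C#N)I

Heavy atoms from the SMILES: 9 C, 1 I, 3 N, 3 O.
Implicit hydrogens by atom environment:
  5 × C (aromatic): no H
  2 × C: no H
  2 × N: no H
  2 × O: no H
  1 × C (aromatic): 1 H
  1 × C: 1 H
  1 × I: no H
  1 × N (charge +1): no H
  1 × O (charge -1): no H
  Total hydrogens = 2.
Molecular formula: C9H2IN3O3

C9H2IN3O3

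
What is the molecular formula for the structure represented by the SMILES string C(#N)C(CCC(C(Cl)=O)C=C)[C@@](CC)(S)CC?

C13H20ClNOS

Heavy atoms from the SMILES: 13 C, 1 Cl, 1 N, 1 O, 1 S.
Implicit hydrogens by atom environment:
  5 × C: 2 H each → 10
  3 × C: 1 H each → 3
  3 × C: no H
  2 × C: 3 H each → 6
  1 × Cl: no H
  1 × N: no H
  1 × O: no H
  1 × S: 1 H
  Total hydrogens = 20.
Molecular formula: C13H20ClNOS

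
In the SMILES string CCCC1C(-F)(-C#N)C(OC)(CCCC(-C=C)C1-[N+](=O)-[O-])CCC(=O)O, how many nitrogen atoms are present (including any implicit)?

The symbol for nitrogen appears 2 times in the SMILES.

2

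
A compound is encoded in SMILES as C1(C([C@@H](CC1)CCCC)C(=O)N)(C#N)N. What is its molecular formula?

C11H19N3O

Heavy atoms from the SMILES: 11 C, 3 N, 1 O.
Implicit hydrogens by atom environment:
  5 × C: 2 H each → 10
  3 × C: no H
  2 × C: 1 H each → 2
  2 × N: 2 H each → 4
  1 × C: 3 H
  1 × N: no H
  1 × O: no H
  Total hydrogens = 19.
Molecular formula: C11H19N3O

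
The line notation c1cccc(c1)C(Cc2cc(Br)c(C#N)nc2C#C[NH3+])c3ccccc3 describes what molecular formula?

C22H17BrN3+

Heavy atoms from the SMILES: 1 Br, 22 C, 3 N.
Implicit hydrogens by atom environment:
  11 × C (aromatic): 1 H each → 11
  6 × C (aromatic): no H
  3 × C: no H
  1 × Br: no H
  1 × C: 2 H
  1 × C: 1 H
  1 × N (charge +1): 3 H
  1 × N (aromatic): no H
  1 × N: no H
  Total hydrogens = 17.
Net charge +1.
Molecular formula: C22H17BrN3+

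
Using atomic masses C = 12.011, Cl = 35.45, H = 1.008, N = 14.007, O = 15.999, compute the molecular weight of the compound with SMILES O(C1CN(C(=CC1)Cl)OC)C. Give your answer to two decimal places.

177.63

Molecular formula: C7H12ClNO2.
M = 7×12.011 + 1×35.45 + 12×1.008 + 1×14.007 + 2×15.999 = 177.63 g/mol.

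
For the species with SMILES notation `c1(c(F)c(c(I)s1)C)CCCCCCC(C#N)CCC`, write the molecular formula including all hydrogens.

C16H23FINS

Heavy atoms from the SMILES: 16 C, 1 F, 1 I, 1 N, 1 S.
Implicit hydrogens by atom environment:
  8 × C: 2 H each → 16
  4 × C (aromatic): no H
  2 × C: 3 H each → 6
  1 × C: 1 H
  1 × C: no H
  1 × F: no H
  1 × I: no H
  1 × N: no H
  1 × S (aromatic): no H
  Total hydrogens = 23.
Molecular formula: C16H23FINS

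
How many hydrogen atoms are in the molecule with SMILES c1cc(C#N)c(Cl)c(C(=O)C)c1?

6

Hydrogens are implicit in SMILES; fill each atom to its normal valence:
  3 × C (aromatic): 1 H each → 3
  3 × C (aromatic): no H
  2 × C: no H
  1 × C: 3 H
  1 × Cl: no H
  1 × N: no H
  1 × O: no H
  Total hydrogens = 6.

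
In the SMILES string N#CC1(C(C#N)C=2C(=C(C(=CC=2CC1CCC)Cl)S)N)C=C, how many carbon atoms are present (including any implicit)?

17

The symbol for carbon appears 17 times in the SMILES. (Cl is a single chlorine, not C + l.)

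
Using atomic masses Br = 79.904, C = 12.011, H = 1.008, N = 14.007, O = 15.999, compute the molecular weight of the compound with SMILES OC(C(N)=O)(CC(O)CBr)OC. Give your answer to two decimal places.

Molecular formula: C6H12BrNO4.
M = 1×79.904 + 6×12.011 + 12×1.008 + 1×14.007 + 4×15.999 = 242.07 g/mol.

242.07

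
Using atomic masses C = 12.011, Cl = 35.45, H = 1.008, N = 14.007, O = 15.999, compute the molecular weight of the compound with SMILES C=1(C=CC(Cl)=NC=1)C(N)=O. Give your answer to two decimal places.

156.57

Molecular formula: C6H5ClN2O.
M = 6×12.011 + 1×35.45 + 5×1.008 + 2×14.007 + 1×15.999 = 156.57 g/mol.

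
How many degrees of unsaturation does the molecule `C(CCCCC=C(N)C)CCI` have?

1

Molecular formula from the SMILES: C10H20IN.
DoU = (2C + 2 + N − H − X)/2 = (2·10 + 2 + 1 − 20 − 1)/2 = 2/2 = 1.
(Structurally: 0 ring(s) + 1 π bond(s) = 1.)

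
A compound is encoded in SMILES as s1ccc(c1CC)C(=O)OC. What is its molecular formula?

C8H10O2S

Heavy atoms from the SMILES: 8 C, 2 O, 1 S.
Implicit hydrogens by atom environment:
  2 × C: 3 H each → 6
  2 × C (aromatic): 1 H each → 2
  2 × C (aromatic): no H
  2 × O: no H
  1 × C: 2 H
  1 × C: no H
  1 × S (aromatic): no H
  Total hydrogens = 10.
Molecular formula: C8H10O2S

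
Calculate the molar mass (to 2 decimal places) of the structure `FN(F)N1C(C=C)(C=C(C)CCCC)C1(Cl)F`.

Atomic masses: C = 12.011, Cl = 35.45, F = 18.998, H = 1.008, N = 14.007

Molecular formula: C11H16ClF3N2.
M = 11×12.011 + 1×35.45 + 3×18.998 + 16×1.008 + 2×14.007 = 268.71 g/mol.

268.71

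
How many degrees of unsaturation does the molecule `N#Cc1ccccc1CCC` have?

6

Molecular formula from the SMILES: C10H11N.
DoU = (2C + 2 + N − H − X)/2 = (2·10 + 2 + 1 − 11 − 0)/2 = 12/2 = 6.
(Structurally: 1 ring(s) + 5 π bond(s) = 6.)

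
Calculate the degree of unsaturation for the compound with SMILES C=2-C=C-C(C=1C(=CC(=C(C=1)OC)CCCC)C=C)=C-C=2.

9

Molecular formula from the SMILES: C19H22O.
DoU = (2C + 2 + N − H − X)/2 = (2·19 + 2 + 0 − 22 − 0)/2 = 18/2 = 9.
(Structurally: 2 ring(s) + 7 π bond(s) = 9.)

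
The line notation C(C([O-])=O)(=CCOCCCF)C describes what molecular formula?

Heavy atoms from the SMILES: 8 C, 1 F, 3 O.
Implicit hydrogens by atom environment:
  4 × C: 2 H each → 8
  2 × C: no H
  2 × O: no H
  1 × C: 3 H
  1 × C: 1 H
  1 × F: no H
  1 × O (charge -1): no H
  Total hydrogens = 12.
Net charge -1.
Molecular formula: C8H12FO3-

C8H12FO3-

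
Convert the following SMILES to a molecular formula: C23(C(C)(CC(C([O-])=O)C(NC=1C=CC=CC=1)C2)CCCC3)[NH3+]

Heavy atoms from the SMILES: 18 C, 2 N, 2 O.
Implicit hydrogens by atom environment:
  6 × C: 2 H each → 12
  5 × C (aromatic): 1 H each → 5
  3 × C: no H
  2 × C: 1 H each → 2
  1 × C: 3 H
  1 × C (aromatic): no H
  1 × N (charge +1): 3 H
  1 × N: 1 H
  1 × O: no H
  1 × O (charge -1): no H
  Total hydrogens = 26.
Molecular formula: C18H26N2O2

C18H26N2O2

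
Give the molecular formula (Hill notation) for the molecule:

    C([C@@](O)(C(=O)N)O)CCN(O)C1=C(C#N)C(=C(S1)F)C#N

Heavy atoms from the SMILES: 11 C, 1 F, 4 N, 4 O, 1 S.
Implicit hydrogens by atom environment:
  4 × C (aromatic): no H
  4 × C: no H
  3 × C: 2 H each → 6
  3 × N: no H
  3 × O: 1 H each → 3
  1 × F: no H
  1 × N: 2 H
  1 × O: no H
  1 × S (aromatic): no H
  Total hydrogens = 11.
Molecular formula: C11H11FN4O4S

C11H11FN4O4S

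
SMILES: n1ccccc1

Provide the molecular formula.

C5H5N

Heavy atoms from the SMILES: 5 C, 1 N.
Implicit hydrogens by atom environment:
  5 × C (aromatic): 1 H each → 5
  1 × N (aromatic): no H
  Total hydrogens = 5.
Molecular formula: C5H5N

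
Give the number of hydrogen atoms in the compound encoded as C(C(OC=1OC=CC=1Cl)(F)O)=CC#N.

Hydrogens are implicit in SMILES; fill each atom to its normal valence:
  2 × C (aromatic): 1 H each → 2
  2 × C: 1 H each → 2
  2 × C (aromatic): no H
  2 × C: no H
  1 × Cl: no H
  1 × F: no H
  1 × N: no H
  1 × O: 1 H
  1 × O (aromatic): no H
  1 × O: no H
  Total hydrogens = 5.

5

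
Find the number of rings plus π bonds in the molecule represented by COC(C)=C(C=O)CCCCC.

Molecular formula from the SMILES: C10H18O2.
DoU = (2C + 2 + N − H − X)/2 = (2·10 + 2 + 0 − 18 − 0)/2 = 4/2 = 2.
(Structurally: 0 ring(s) + 2 π bond(s) = 2.)

2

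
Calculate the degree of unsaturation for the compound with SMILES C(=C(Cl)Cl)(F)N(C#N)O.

3

Molecular formula from the SMILES: C3HCl2FN2O.
DoU = (2C + 2 + N − H − X)/2 = (2·3 + 2 + 2 − 1 − 3)/2 = 6/2 = 3.
(Structurally: 0 ring(s) + 3 π bond(s) = 3.)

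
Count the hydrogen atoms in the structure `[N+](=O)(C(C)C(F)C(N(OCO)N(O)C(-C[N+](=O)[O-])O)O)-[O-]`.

Hydrogens are implicit in SMILES; fill each atom to its normal valence:
  4 × C: 1 H each → 4
  4 × O: 1 H each → 4
  3 × O: no H
  2 × C: 2 H each → 4
  2 × N: no H
  2 × N (charge +1): no H
  2 × O (charge -1): no H
  1 × C: 3 H
  1 × F: no H
  Total hydrogens = 15.

15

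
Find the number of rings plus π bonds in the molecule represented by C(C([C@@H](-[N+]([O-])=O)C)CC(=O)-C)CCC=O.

Molecular formula from the SMILES: C10H17NO4.
DoU = (2C + 2 + N − H − X)/2 = (2·10 + 2 + 1 − 17 − 0)/2 = 6/2 = 3.
(Structurally: 0 ring(s) + 3 π bond(s) = 3.)

3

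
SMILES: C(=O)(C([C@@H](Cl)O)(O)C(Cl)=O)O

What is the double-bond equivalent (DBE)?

Molecular formula from the SMILES: C4H4Cl2O5.
DoU = (2C + 2 + N − H − X)/2 = (2·4 + 2 + 0 − 4 − 2)/2 = 4/2 = 2.
(Structurally: 0 ring(s) + 2 π bond(s) = 2.)

2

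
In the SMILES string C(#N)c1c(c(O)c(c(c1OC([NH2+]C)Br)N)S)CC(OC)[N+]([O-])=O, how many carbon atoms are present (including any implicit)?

The symbol for carbon appears 12 times in the SMILES. Lowercase c denotes aromatic carbon and counts toward C.

12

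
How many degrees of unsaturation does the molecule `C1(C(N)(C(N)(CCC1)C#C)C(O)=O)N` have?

4

Molecular formula from the SMILES: C9H15N3O2.
DoU = (2C + 2 + N − H − X)/2 = (2·9 + 2 + 3 − 15 − 0)/2 = 8/2 = 4.
(Structurally: 1 ring(s) + 3 π bond(s) = 4.)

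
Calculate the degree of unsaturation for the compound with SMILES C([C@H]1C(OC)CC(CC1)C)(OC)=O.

2

Molecular formula from the SMILES: C10H18O3.
DoU = (2C + 2 + N − H − X)/2 = (2·10 + 2 + 0 − 18 − 0)/2 = 4/2 = 2.
(Structurally: 1 ring(s) + 1 π bond(s) = 2.)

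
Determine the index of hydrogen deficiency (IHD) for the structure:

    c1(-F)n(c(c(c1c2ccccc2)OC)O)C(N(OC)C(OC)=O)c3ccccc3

12

Molecular formula from the SMILES: C21H21FN2O5.
DoU = (2C + 2 + N − H − X)/2 = (2·21 + 2 + 2 − 21 − 1)/2 = 24/2 = 12.
(Structurally: 3 ring(s) + 9 π bond(s) = 12.)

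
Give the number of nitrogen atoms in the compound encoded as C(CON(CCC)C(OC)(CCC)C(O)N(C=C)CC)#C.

The symbol for nitrogen appears 2 times in the SMILES.

2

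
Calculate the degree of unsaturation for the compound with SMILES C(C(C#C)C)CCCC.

Molecular formula from the SMILES: C9H16.
DoU = (2C + 2 + N − H − X)/2 = (2·9 + 2 + 0 − 16 − 0)/2 = 4/2 = 2.
(Structurally: 0 ring(s) + 2 π bond(s) = 2.)

2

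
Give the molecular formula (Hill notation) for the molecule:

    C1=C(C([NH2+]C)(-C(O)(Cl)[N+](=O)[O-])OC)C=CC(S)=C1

Heavy atoms from the SMILES: 10 C, 1 Cl, 2 N, 4 O, 1 S.
Implicit hydrogens by atom environment:
  4 × C (aromatic): 1 H each → 4
  2 × C: 3 H each → 6
  2 × C: no H
  2 × C (aromatic): no H
  2 × O: no H
  1 × Cl: no H
  1 × N (charge +1): 2 H
  1 × N (charge +1): no H
  1 × O: 1 H
  1 × O (charge -1): no H
  1 × S: 1 H
  Total hydrogens = 14.
Net charge +1.
Molecular formula: C10H14ClN2O4S+

C10H14ClN2O4S+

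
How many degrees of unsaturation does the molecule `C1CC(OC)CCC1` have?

1

Molecular formula from the SMILES: C7H14O.
DoU = (2C + 2 + N − H − X)/2 = (2·7 + 2 + 0 − 14 − 0)/2 = 2/2 = 1.
(Structurally: 1 ring(s) + 0 π bond(s) = 1.)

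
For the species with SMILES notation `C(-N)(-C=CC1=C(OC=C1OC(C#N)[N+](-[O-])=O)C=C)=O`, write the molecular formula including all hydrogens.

C11H9N3O5

Heavy atoms from the SMILES: 11 C, 3 N, 5 O.
Implicit hydrogens by atom environment:
  4 × C: 1 H each → 4
  3 × C (aromatic): no H
  3 × O: no H
  2 × C: no H
  1 × C: 2 H
  1 × C (aromatic): 1 H
  1 × N: 2 H
  1 × N (charge +1): no H
  1 × N: no H
  1 × O (aromatic): no H
  1 × O (charge -1): no H
  Total hydrogens = 9.
Molecular formula: C11H9N3O5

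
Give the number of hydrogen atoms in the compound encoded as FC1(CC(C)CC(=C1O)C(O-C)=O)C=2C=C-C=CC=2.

Hydrogens are implicit in SMILES; fill each atom to its normal valence:
  5 × C (aromatic): 1 H each → 5
  4 × C: no H
  2 × C: 3 H each → 6
  2 × C: 2 H each → 4
  2 × O: no H
  1 × C: 1 H
  1 × C (aromatic): no H
  1 × F: no H
  1 × O: 1 H
  Total hydrogens = 17.

17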